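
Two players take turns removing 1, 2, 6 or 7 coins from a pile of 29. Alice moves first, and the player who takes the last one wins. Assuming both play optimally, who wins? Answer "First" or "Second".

Positions where the player to move wins (W) vs loses (L):
i:   0  1  2  3  4  5  6  7  8  9 10 11 12 13 14 15 16 17 18 19 20 21 22 23 24 25 26 27 28 29
     L  W  W  L  W  W  W  W  L  W  W  L  W  W  W  W  L  W  W  L  W  W  W  W  L  W  W  L  W  W
Position 29 is W, so the first player wins.

First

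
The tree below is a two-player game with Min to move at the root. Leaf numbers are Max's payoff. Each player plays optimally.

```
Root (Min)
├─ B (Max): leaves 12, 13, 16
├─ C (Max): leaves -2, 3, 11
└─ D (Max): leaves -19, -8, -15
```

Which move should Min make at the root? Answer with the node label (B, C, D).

B (Max): max(12, 13, 16) = 16
C (Max): max(-2, 3, 11) = 11
D (Max): max(-19, -8, -15) = -8
Root (Min): min(16, 11, -8) = -8
Min picks the child with the lowest value: D (value -8).

D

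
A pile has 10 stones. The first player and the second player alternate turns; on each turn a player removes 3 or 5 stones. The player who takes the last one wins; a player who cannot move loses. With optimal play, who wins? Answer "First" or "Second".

Second

Compute winning (W) and losing (L) positions by backward induction:
i:   0  1  2  3  4  5  6  7  8  9 10
     L  L  L  W  W  W  W  W  L  L  L
Position 10 is L, so the second player wins.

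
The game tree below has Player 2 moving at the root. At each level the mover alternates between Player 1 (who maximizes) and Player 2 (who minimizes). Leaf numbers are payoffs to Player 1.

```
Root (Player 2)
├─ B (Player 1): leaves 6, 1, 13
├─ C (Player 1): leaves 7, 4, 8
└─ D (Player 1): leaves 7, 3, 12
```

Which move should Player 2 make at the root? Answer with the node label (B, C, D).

C

B (Player 1): max(6, 1, 13) = 13
C (Player 1): max(7, 4, 8) = 8
D (Player 1): max(7, 3, 12) = 12
Root (Player 2): min(13, 8, 12) = 8
Player 2 picks the child with the lowest value: C (value 8).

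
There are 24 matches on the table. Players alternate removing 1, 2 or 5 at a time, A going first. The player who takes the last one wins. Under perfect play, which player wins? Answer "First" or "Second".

Second

Positions where the player to move wins (W) vs loses (L):
i:   0  1  2  3  4  5  6  7  8  9 10 11 12 13 14 15 16 17 18 19 20 21 22 23 24
     L  W  W  L  W  W  L  W  W  L  W  W  L  W  W  L  W  W  L  W  W  L  W  W  L
Position 24 is L, so the second player wins.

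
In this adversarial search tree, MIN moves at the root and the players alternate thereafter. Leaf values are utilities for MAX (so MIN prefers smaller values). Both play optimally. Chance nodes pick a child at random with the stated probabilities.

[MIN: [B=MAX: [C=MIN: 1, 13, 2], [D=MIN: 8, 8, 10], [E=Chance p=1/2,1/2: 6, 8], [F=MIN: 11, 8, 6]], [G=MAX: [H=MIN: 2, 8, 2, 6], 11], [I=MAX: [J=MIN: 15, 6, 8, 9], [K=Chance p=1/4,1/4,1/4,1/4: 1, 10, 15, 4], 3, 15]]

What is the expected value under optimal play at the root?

8

C (MIN): min(1, 13, 2) = 1
D (MIN): min(8, 8, 10) = 8
E (Chance): 1/2·6 + 1/2·8 = 7
F (MIN): min(11, 8, 6) = 6
B (MAX): max(1, 8, 7, 6) = 8
H (MIN): min(2, 8, 2, 6) = 2
G (MAX): max(2, 11) = 11
J (MIN): min(15, 6, 8, 9) = 6
K (Chance): 1/4·1 + 1/4·10 + 1/4·15 + 1/4·4 = 7.5
I (MAX): max(6, 7.5, 3, 15) = 15
Root (MIN): min(8, 11, 15) = 8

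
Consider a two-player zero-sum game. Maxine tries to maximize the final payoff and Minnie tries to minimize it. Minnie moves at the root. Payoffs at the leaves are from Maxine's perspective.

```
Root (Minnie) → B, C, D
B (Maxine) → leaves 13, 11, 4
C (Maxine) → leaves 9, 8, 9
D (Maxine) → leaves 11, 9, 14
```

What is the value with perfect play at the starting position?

B (Maxine): max(13, 11, 4) = 13
C (Maxine): max(9, 8, 9) = 9
D (Maxine): max(11, 9, 14) = 14
Root (Minnie): min(13, 9, 14) = 9

9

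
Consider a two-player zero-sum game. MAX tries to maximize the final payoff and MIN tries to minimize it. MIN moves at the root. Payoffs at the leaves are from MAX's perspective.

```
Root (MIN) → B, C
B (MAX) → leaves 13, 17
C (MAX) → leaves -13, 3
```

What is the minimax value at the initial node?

B (MAX): max(13, 17) = 17
C (MAX): max(-13, 3) = 3
Root (MIN): min(17, 3) = 3

3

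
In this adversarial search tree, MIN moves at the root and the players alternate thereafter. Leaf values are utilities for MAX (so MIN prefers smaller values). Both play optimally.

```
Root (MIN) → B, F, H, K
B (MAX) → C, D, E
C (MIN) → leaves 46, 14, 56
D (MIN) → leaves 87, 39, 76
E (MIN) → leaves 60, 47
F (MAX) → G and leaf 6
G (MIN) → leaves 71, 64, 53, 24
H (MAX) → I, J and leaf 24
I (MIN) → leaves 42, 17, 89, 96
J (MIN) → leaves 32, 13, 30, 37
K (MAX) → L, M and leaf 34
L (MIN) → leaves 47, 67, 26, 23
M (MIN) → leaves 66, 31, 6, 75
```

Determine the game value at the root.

C (MIN): min(46, 14, 56) = 14
D (MIN): min(87, 39, 76) = 39
E (MIN): min(60, 47) = 47
B (MAX): max(14, 39, 47) = 47
G (MIN): min(71, 64, 53, 24) = 24
F (MAX): max(24, 6) = 24
I (MIN): min(42, 17, 89, 96) = 17
J (MIN): min(32, 13, 30, 37) = 13
H (MAX): max(17, 13, 24) = 24
L (MIN): min(47, 67, 26, 23) = 23
M (MIN): min(66, 31, 6, 75) = 6
K (MAX): max(23, 6, 34) = 34
Root (MIN): min(47, 24, 24, 34) = 24

24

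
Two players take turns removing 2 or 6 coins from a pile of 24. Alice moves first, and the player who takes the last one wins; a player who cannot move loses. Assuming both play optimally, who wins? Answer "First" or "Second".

Second

i:   0  1  2  3  4  5  6  7  8  9 10 11 12 13 14 15 16 17 18 19 20 21 22 23 24
     L  L  W  W  L  L  W  W  L  L  W  W  L  L  W  W  L  L  W  W  L  L  W  W  L
Position 24 is L, so the second player wins.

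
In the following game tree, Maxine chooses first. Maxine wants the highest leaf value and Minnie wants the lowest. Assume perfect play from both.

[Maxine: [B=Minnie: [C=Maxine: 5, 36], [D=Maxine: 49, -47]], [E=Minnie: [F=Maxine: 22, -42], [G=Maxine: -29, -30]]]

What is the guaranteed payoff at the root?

C (Maxine): max(5, 36) = 36
D (Maxine): max(49, -47) = 49
B (Minnie): min(36, 49) = 36
F (Maxine): max(22, -42) = 22
G (Maxine): max(-29, -30) = -29
E (Minnie): min(22, -29) = -29
Root (Maxine): max(36, -29) = 36

36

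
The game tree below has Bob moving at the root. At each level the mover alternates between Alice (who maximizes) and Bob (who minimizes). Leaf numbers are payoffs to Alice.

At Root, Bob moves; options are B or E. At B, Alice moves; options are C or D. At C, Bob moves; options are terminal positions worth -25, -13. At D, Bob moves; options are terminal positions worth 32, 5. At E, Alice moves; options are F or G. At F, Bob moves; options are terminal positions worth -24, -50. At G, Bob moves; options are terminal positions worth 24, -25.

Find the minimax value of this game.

-25

C (Bob): min(-25, -13) = -25
D (Bob): min(32, 5) = 5
B (Alice): max(-25, 5) = 5
F (Bob): min(-24, -50) = -50
G (Bob): min(24, -25) = -25
E (Alice): max(-50, -25) = -25
Root (Bob): min(5, -25) = -25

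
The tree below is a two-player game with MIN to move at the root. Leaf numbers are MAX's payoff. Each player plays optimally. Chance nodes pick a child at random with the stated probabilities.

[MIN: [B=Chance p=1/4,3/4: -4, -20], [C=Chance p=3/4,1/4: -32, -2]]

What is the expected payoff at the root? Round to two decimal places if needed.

B (Chance): 1/4·-4 + 3/4·-20 = -16
C (Chance): 3/4·-32 + 1/4·-2 = -24.5
Root (MIN): min(-16, -24.5) = -24.5

-24.5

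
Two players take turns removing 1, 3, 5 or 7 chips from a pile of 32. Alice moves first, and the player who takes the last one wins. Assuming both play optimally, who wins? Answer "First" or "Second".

Compute winning (W) and losing (L) positions by backward induction:
i:   0  1  2  3  4  5  6  7  8  9 10 11 12 13 14 15 16 17 18 19 20 21 22 23 24 25 26 27 28 29 30 31 32
     L  W  L  W  L  W  L  W  L  W  L  W  L  W  L  W  L  W  L  W  L  W  L  W  L  W  L  W  L  W  L  W  L
Position 32 is L, so the second player wins.

Second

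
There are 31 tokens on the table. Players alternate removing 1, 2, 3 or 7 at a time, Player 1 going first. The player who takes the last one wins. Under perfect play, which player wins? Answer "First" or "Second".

W/L table (W = player to move can force a win):
i:   0  1  2  3  4  5  6  7  8  9 10 11 12 13 14 15 16 17 18 19 20 21 22 23 24 25 26 27 28 29 30 31
     L  W  W  W  L  W  W  W  L  W  W  W  L  W  W  W  L  W  W  W  L  W  W  W  L  W  W  W  L  W  W  W
Position 31 is W, so the first player wins.

First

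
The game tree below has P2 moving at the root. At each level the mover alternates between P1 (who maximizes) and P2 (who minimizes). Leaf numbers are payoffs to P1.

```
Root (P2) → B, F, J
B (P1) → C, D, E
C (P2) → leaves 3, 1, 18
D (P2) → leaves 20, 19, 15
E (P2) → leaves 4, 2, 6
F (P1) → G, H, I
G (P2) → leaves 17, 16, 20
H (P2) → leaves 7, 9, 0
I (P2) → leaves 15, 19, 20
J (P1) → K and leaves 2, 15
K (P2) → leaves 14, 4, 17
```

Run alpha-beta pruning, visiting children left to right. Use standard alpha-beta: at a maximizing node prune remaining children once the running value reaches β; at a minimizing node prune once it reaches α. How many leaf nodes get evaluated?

C [α=-∞,β=+∞]: v=1
D [α=1,β=+∞]: v=15
E [α=15,β=+∞]: v=4 after child 1 ≤ α → α-cutoff, skip 2
B [α=-∞,β=+∞]: v=15
G [α=-∞,β=15]: v=16
F [α=-∞,β=15]: v=16 after child 1 ≥ β → β-cutoff, skip 2
K [α=-∞,β=15]: v=4
J [α=-∞,β=15]: v=15
Root [α=-∞,β=+∞]: v=15
Leaves evaluated: 15 of 23.

15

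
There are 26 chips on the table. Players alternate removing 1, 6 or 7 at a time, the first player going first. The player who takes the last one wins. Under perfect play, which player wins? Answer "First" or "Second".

Second

i:   0  1  2  3  4  5  6  7  8  9 10 11 12 13 14 15 16 17 18 19 20 21 22 23 24 25 26
     L  W  L  W  L  W  W  W  W  W  W  W  L  W  L  W  L  W  W  W  W  W  W  W  L  W  L
Position 26 is L, so the second player wins.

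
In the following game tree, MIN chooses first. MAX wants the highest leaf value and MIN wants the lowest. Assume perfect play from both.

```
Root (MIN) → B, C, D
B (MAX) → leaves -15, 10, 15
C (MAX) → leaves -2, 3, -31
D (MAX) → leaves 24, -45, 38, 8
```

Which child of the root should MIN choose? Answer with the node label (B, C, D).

B (MAX): max(-15, 10, 15) = 15
C (MAX): max(-2, 3, -31) = 3
D (MAX): max(24, -45, 38, 8) = 38
Root (MIN): min(15, 3, 38) = 3
MIN picks the child with the lowest value: C (value 3).

C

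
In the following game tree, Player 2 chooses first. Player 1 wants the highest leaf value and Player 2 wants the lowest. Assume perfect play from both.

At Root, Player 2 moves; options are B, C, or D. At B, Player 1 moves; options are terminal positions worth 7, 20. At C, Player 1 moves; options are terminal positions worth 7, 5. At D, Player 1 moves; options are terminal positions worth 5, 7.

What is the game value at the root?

B (Player 1): max(7, 20) = 20
C (Player 1): max(7, 5) = 7
D (Player 1): max(5, 7) = 7
Root (Player 2): min(20, 7, 7) = 7

7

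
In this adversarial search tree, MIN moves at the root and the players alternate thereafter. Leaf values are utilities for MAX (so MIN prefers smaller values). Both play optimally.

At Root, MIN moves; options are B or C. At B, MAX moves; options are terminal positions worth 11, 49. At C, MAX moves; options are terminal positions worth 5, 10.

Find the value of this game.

B (MAX): max(11, 49) = 49
C (MAX): max(5, 10) = 10
Root (MIN): min(49, 10) = 10

10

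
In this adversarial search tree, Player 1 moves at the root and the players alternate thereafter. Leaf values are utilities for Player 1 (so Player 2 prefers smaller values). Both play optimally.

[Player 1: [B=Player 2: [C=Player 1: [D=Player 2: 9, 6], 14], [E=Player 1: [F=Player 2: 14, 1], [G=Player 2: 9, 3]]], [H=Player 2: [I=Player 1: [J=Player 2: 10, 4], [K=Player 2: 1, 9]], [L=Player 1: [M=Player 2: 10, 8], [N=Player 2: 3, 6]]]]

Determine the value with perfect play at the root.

D (Player 2): min(9, 6) = 6
C (Player 1): max(6, 14) = 14
F (Player 2): min(14, 1) = 1
G (Player 2): min(9, 3) = 3
E (Player 1): max(1, 3) = 3
B (Player 2): min(14, 3) = 3
J (Player 2): min(10, 4) = 4
K (Player 2): min(1, 9) = 1
I (Player 1): max(4, 1) = 4
M (Player 2): min(10, 8) = 8
N (Player 2): min(3, 6) = 3
L (Player 1): max(8, 3) = 8
H (Player 2): min(4, 8) = 4
Root (Player 1): max(3, 4) = 4

4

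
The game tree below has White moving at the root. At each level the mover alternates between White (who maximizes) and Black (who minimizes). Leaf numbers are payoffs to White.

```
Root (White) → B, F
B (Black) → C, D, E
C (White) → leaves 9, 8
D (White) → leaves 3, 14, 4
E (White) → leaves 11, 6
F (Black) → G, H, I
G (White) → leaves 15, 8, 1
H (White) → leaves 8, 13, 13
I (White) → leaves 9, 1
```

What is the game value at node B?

C: max(9, 8) = 9
D: max(3, 14, 4) = 14
E: max(11, 6) = 11
B: min(9, 14, 11) = 9

9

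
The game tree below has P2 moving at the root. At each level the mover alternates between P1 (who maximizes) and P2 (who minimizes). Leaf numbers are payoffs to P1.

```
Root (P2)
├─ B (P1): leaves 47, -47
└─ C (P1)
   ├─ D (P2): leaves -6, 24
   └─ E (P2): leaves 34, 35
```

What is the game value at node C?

D: min(-6, 24) = -6
E: min(34, 35) = 34
C: max(-6, 34) = 34

34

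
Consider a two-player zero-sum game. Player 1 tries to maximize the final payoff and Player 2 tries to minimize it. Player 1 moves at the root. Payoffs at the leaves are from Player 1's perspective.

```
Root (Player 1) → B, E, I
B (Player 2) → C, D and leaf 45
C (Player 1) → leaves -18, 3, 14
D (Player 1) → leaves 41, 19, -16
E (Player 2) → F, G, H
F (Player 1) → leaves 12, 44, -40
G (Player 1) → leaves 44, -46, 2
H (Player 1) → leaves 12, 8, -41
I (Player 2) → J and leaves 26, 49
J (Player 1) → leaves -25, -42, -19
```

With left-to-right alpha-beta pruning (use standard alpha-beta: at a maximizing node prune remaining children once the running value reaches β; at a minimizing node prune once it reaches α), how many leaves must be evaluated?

15

C [α=-∞,β=+∞]: v=14
D [α=-∞,β=14]: v=41 after child 1 ≥ β → β-cutoff, skip 2
B [α=-∞,β=+∞]: v=14
F [α=14,β=+∞]: v=44
G [α=14,β=44]: v=44 after child 1 ≥ β → β-cutoff, skip 2
H [α=14,β=44]: v=12
E [α=14,β=+∞]: v=12
J [α=14,β=+∞]: v=-19
I [α=14,β=+∞]: v=-19 after child 1 ≤ α → α-cutoff, skip 2
Root [α=-∞,β=+∞]: v=14
Leaves evaluated: 15 of 21.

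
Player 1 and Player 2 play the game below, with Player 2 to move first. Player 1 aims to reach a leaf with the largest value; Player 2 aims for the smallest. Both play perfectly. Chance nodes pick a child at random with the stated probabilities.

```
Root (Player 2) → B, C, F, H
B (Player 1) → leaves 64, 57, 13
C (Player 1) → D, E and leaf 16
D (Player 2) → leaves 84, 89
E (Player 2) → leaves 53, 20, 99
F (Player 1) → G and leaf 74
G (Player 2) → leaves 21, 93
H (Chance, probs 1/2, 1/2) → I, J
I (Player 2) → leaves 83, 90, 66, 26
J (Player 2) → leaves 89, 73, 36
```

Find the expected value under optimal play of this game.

31

B (Player 1): max(64, 57, 13) = 64
D (Player 2): min(84, 89) = 84
E (Player 2): min(53, 20, 99) = 20
C (Player 1): max(84, 20, 16) = 84
G (Player 2): min(21, 93) = 21
F (Player 1): max(21, 74) = 74
I (Player 2): min(83, 90, 66, 26) = 26
J (Player 2): min(89, 73, 36) = 36
H (Chance): 1/2·26 + 1/2·36 = 31
Root (Player 2): min(64, 84, 74, 31) = 31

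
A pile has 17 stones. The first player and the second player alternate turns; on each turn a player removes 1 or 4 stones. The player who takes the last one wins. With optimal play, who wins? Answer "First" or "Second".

W/L table (W = player to move can force a win):
i:   0  1  2  3  4  5  6  7  8  9 10 11 12 13 14 15 16 17
     L  W  L  W  W  L  W  L  W  W  L  W  L  W  W  L  W  L
Position 17 is L, so the second player wins.

Second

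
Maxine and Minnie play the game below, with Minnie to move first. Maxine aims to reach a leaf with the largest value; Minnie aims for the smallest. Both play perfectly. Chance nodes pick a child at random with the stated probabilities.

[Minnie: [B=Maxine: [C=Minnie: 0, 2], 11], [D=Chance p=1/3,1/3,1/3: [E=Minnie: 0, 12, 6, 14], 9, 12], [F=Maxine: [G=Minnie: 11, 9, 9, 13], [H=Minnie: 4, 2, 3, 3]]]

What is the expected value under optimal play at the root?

7

C (Minnie): min(0, 2) = 0
B (Maxine): max(0, 11) = 11
E (Minnie): min(0, 12, 6, 14) = 0
D (Chance): 1/3·0 + 1/3·9 + 1/3·12 = 7
G (Minnie): min(11, 9, 9, 13) = 9
H (Minnie): min(4, 2, 3, 3) = 2
F (Maxine): max(9, 2) = 9
Root (Minnie): min(11, 7, 9) = 7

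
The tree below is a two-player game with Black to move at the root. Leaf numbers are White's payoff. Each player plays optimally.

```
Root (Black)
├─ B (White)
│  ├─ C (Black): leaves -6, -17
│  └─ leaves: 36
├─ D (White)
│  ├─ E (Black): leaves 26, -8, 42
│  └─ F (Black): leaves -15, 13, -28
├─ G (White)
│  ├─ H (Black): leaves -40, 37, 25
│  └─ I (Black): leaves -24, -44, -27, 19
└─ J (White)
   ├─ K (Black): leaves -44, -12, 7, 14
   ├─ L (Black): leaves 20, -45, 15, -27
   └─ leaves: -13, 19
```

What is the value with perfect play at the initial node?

C (Black): min(-6, -17) = -17
B (White): max(-17, 36) = 36
E (Black): min(26, -8, 42) = -8
F (Black): min(-15, 13, -28) = -28
D (White): max(-8, -28) = -8
H (Black): min(-40, 37, 25) = -40
I (Black): min(-24, -44, -27, 19) = -44
G (White): max(-40, -44) = -40
K (Black): min(-44, -12, 7, 14) = -44
L (Black): min(20, -45, 15, -27) = -45
J (White): max(-44, -45, -13, 19) = 19
Root (Black): min(36, -8, -40, 19) = -40

-40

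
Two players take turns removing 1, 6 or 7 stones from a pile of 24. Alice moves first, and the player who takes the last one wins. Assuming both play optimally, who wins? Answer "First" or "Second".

W/L table (W = player to move can force a win):
i:   0  1  2  3  4  5  6  7  8  9 10 11 12 13 14 15 16 17 18 19 20 21 22 23 24
     L  W  L  W  L  W  W  W  W  W  W  W  L  W  L  W  L  W  W  W  W  W  W  W  L
Position 24 is L, so the second player wins.

Second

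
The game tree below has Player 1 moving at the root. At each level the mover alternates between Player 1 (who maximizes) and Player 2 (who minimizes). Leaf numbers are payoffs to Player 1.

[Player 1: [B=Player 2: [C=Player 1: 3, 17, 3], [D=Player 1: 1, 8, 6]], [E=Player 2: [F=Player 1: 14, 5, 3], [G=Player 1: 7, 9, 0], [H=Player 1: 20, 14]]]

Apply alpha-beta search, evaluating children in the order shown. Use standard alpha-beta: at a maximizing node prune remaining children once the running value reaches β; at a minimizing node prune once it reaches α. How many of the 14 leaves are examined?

13

C [α=-∞,β=+∞]: v=17
D [α=-∞,β=17]: v=8
B [α=-∞,β=+∞]: v=8
F [α=8,β=+∞]: v=14
G [α=8,β=14]: v=9
H [α=8,β=9]: v=20 after child 1 ≥ β → β-cutoff, skip 1
E [α=8,β=+∞]: v=9
Root [α=-∞,β=+∞]: v=9
Leaves evaluated: 13 of 14.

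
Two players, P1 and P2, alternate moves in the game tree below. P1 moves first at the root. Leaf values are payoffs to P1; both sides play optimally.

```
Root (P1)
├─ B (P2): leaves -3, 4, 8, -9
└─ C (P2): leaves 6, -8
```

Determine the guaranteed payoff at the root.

-8

B (P2): min(-3, 4, 8, -9) = -9
C (P2): min(6, -8) = -8
Root (P1): max(-9, -8) = -8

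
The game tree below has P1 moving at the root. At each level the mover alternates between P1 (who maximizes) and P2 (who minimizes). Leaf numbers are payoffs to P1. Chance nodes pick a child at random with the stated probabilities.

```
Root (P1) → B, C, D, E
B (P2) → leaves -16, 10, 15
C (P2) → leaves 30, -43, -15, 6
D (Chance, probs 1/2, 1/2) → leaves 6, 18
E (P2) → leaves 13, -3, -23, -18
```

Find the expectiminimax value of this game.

B (P2): min(-16, 10, 15) = -16
C (P2): min(30, -43, -15, 6) = -43
D (Chance): 1/2·6 + 1/2·18 = 12
E (P2): min(13, -3, -23, -18) = -23
Root (P1): max(-16, -43, 12, -23) = 12

12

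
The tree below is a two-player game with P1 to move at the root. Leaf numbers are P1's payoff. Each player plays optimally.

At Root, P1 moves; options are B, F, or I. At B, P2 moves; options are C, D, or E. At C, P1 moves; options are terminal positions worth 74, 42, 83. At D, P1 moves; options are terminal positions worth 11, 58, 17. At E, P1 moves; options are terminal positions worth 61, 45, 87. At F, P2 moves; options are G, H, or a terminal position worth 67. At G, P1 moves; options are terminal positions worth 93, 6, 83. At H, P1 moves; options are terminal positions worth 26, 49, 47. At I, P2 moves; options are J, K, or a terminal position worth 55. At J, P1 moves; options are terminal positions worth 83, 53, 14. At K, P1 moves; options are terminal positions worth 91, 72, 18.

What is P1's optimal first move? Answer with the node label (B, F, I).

C (P1): max(74, 42, 83) = 83
D (P1): max(11, 58, 17) = 58
E (P1): max(61, 45, 87) = 87
B (P2): min(83, 58, 87) = 58
G (P1): max(93, 6, 83) = 93
H (P1): max(26, 49, 47) = 49
F (P2): min(93, 49, 67) = 49
J (P1): max(83, 53, 14) = 83
K (P1): max(91, 72, 18) = 91
I (P2): min(83, 91, 55) = 55
Root (P1): max(58, 49, 55) = 58
P1 picks the child with the highest value: B (value 58).

B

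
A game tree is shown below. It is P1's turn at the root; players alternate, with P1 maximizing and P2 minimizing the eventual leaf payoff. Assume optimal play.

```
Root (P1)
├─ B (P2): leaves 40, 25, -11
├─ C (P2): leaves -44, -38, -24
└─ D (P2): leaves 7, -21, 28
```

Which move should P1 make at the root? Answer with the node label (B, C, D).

B (P2): min(40, 25, -11) = -11
C (P2): min(-44, -38, -24) = -44
D (P2): min(7, -21, 28) = -21
Root (P1): max(-11, -44, -21) = -11
P1 picks the child with the highest value: B (value -11).

B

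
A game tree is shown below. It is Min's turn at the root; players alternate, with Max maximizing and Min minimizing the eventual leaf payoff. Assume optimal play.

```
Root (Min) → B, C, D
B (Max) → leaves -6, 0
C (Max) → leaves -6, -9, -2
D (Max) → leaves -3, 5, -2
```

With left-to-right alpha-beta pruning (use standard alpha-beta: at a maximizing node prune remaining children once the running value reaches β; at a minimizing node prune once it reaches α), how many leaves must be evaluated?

7

B [α=-∞,β=+∞]: v=0
C [α=-∞,β=0]: v=-2
D [α=-∞,β=-2]: v=5 after child 2 ≥ β → β-cutoff, skip 1
Root [α=-∞,β=+∞]: v=-2
Leaves evaluated: 7 of 8.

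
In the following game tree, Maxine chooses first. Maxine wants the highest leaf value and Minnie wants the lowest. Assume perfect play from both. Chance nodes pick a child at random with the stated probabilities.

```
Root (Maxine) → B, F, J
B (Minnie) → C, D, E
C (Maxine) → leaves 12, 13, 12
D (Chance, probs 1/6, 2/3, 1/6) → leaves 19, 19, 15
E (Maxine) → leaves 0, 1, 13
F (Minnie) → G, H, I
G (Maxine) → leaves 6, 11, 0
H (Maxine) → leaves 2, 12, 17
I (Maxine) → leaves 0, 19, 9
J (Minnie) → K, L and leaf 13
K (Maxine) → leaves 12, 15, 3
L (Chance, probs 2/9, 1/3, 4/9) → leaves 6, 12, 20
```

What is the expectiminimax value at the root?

C (Maxine): max(12, 13, 12) = 13
D (Chance): 1/6·19 + 2/3·19 + 1/6·15 = 18.33
E (Maxine): max(0, 1, 13) = 13
B (Minnie): min(13, 18.33, 13) = 13
G (Maxine): max(6, 11, 0) = 11
H (Maxine): max(2, 12, 17) = 17
I (Maxine): max(0, 19, 9) = 19
F (Minnie): min(11, 17, 19) = 11
K (Maxine): max(12, 15, 3) = 15
L (Chance): 2/9·6 + 1/3·12 + 4/9·20 = 14.22
J (Minnie): min(15, 14.22, 13) = 13
Root (Maxine): max(13, 11, 13) = 13

13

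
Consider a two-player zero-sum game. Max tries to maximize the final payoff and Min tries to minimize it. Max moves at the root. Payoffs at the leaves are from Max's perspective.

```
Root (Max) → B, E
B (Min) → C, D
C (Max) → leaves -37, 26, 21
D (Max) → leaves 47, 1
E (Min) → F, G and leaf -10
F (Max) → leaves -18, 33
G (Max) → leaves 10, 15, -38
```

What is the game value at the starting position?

26

C (Max): max(-37, 26, 21) = 26
D (Max): max(47, 1) = 47
B (Min): min(26, 47) = 26
F (Max): max(-18, 33) = 33
G (Max): max(10, 15, -38) = 15
E (Min): min(33, 15, -10) = -10
Root (Max): max(26, -10) = 26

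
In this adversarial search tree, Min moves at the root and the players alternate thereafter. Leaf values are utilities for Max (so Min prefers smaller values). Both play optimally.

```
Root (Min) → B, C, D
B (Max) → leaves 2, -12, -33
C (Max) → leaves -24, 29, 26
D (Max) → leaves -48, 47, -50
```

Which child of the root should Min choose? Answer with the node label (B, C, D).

B (Max): max(2, -12, -33) = 2
C (Max): max(-24, 29, 26) = 29
D (Max): max(-48, 47, -50) = 47
Root (Min): min(2, 29, 47) = 2
Min picks the child with the lowest value: B (value 2).

B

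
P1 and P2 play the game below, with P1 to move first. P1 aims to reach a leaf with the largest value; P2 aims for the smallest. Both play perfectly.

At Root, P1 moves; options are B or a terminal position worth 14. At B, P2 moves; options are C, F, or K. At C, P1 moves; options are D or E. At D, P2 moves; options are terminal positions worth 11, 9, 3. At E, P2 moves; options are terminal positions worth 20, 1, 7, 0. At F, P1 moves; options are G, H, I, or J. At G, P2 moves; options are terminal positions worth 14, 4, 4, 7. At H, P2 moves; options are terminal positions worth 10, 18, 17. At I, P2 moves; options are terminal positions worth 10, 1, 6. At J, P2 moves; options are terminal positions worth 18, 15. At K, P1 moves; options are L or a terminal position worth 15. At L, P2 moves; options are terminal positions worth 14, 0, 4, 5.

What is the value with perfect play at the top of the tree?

D (P2): min(11, 9, 3) = 3
E (P2): min(20, 1, 7, 0) = 0
C (P1): max(3, 0) = 3
G (P2): min(14, 4, 4, 7) = 4
H (P2): min(10, 18, 17) = 10
I (P2): min(10, 1, 6) = 1
J (P2): min(18, 15) = 15
F (P1): max(4, 10, 1, 15) = 15
L (P2): min(14, 0, 4, 5) = 0
K (P1): max(0, 15) = 15
B (P2): min(3, 15, 15) = 3
Root (P1): max(3, 14) = 14

14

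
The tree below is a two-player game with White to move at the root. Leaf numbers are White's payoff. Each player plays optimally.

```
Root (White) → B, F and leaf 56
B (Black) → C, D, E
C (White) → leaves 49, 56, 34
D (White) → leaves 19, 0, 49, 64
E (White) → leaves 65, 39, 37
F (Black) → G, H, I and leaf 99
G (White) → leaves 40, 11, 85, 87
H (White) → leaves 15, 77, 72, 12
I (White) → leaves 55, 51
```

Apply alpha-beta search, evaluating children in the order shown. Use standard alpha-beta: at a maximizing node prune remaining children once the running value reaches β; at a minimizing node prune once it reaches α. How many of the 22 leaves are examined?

C [α=-∞,β=+∞]: v=56
D [α=-∞,β=56]: v=64
E [α=-∞,β=56]: v=65 after child 1 ≥ β → β-cutoff, skip 2
B [α=-∞,β=+∞]: v=56
G [α=56,β=+∞]: v=87
H [α=56,β=87]: v=77
I [α=56,β=77]: v=55
F [α=56,β=+∞]: v=55 after child 3 ≤ α → α-cutoff, skip 1
Root [α=-∞,β=+∞]: v=56
Leaves evaluated: 19 of 22.

19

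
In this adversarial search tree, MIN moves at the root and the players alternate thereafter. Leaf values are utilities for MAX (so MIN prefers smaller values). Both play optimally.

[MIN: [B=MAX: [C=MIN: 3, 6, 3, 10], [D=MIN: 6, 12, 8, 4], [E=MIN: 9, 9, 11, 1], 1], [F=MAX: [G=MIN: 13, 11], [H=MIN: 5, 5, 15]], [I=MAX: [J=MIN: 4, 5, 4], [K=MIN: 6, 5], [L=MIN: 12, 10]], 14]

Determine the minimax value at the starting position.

4

C (MIN): min(3, 6, 3, 10) = 3
D (MIN): min(6, 12, 8, 4) = 4
E (MIN): min(9, 9, 11, 1) = 1
B (MAX): max(3, 4, 1, 1) = 4
G (MIN): min(13, 11) = 11
H (MIN): min(5, 5, 15) = 5
F (MAX): max(11, 5) = 11
J (MIN): min(4, 5, 4) = 4
K (MIN): min(6, 5) = 5
L (MIN): min(12, 10) = 10
I (MAX): max(4, 5, 10) = 10
Root (MIN): min(4, 11, 10, 14) = 4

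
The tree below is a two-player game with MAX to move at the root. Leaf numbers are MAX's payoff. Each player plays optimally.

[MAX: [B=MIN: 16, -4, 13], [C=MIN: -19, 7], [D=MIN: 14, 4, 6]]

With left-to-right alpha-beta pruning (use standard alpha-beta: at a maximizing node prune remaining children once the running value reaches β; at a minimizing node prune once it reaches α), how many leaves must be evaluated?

B [α=-∞,β=+∞]: v=-4
C [α=-4,β=+∞]: v=-19 after child 1 ≤ α → α-cutoff, skip 1
D [α=-4,β=+∞]: v=4
Root [α=-∞,β=+∞]: v=4
Leaves evaluated: 7 of 8.

7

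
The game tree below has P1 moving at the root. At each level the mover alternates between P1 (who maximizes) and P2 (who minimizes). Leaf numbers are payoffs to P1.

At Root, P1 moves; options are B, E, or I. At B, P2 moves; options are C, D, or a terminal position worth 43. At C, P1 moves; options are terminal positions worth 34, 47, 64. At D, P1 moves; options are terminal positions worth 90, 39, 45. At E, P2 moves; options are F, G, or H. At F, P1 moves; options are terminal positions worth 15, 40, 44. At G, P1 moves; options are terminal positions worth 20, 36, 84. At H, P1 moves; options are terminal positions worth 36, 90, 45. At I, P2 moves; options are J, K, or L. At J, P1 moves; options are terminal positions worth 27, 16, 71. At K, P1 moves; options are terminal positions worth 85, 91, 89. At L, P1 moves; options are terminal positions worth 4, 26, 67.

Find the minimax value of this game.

C (P1): max(34, 47, 64) = 64
D (P1): max(90, 39, 45) = 90
B (P2): min(64, 90, 43) = 43
F (P1): max(15, 40, 44) = 44
G (P1): max(20, 36, 84) = 84
H (P1): max(36, 90, 45) = 90
E (P2): min(44, 84, 90) = 44
J (P1): max(27, 16, 71) = 71
K (P1): max(85, 91, 89) = 91
L (P1): max(4, 26, 67) = 67
I (P2): min(71, 91, 67) = 67
Root (P1): max(43, 44, 67) = 67

67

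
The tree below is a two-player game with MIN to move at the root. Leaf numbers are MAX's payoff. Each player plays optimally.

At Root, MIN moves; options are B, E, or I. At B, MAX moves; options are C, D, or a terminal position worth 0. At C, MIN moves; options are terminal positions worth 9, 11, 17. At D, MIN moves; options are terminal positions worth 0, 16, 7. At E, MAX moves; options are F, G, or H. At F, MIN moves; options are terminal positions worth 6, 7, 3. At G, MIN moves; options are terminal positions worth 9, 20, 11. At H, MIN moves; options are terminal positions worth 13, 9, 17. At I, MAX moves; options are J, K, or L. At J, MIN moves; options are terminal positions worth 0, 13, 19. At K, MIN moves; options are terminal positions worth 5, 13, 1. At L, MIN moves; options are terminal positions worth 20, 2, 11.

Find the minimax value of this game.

C (MIN): min(9, 11, 17) = 9
D (MIN): min(0, 16, 7) = 0
B (MAX): max(9, 0, 0) = 9
F (MIN): min(6, 7, 3) = 3
G (MIN): min(9, 20, 11) = 9
H (MIN): min(13, 9, 17) = 9
E (MAX): max(3, 9, 9) = 9
J (MIN): min(0, 13, 19) = 0
K (MIN): min(5, 13, 1) = 1
L (MIN): min(20, 2, 11) = 2
I (MAX): max(0, 1, 2) = 2
Root (MIN): min(9, 9, 2) = 2

2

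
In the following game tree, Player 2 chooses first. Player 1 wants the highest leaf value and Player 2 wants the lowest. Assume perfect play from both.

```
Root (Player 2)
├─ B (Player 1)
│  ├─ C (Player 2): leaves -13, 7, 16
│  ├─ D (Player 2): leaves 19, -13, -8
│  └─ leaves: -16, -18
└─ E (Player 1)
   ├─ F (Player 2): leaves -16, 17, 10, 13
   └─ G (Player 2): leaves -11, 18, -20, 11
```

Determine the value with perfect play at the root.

C (Player 2): min(-13, 7, 16) = -13
D (Player 2): min(19, -13, -8) = -13
B (Player 1): max(-13, -13, -16, -18) = -13
F (Player 2): min(-16, 17, 10, 13) = -16
G (Player 2): min(-11, 18, -20, 11) = -20
E (Player 1): max(-16, -20) = -16
Root (Player 2): min(-13, -16) = -16

-16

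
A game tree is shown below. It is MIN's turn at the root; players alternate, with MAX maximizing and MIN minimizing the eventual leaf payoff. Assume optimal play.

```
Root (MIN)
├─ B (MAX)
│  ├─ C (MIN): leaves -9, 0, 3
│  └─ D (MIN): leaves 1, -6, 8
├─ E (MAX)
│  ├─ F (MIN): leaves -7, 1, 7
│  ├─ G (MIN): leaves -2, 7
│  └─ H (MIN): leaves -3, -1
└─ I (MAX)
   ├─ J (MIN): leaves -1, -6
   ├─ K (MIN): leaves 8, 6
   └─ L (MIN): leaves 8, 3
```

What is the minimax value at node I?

6

J: min(-1, -6) = -6
K: min(8, 6) = 6
L: min(8, 3) = 3
I: max(-6, 6, 3) = 6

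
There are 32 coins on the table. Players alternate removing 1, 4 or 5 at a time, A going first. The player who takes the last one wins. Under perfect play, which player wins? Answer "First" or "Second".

Mark each pile size as W (mover wins) or L (mover loses):
i:   0  1  2  3  4  5  6  7  8  9 10 11 12 13 14 15 16 17 18 19 20 21 22 23 24 25 26 27 28 29 30 31 32
     L  W  L  W  W  W  W  W  L  W  L  W  W  W  W  W  L  W  L  W  W  W  W  W  L  W  L  W  W  W  W  W  L
Position 32 is L, so the second player wins.

Second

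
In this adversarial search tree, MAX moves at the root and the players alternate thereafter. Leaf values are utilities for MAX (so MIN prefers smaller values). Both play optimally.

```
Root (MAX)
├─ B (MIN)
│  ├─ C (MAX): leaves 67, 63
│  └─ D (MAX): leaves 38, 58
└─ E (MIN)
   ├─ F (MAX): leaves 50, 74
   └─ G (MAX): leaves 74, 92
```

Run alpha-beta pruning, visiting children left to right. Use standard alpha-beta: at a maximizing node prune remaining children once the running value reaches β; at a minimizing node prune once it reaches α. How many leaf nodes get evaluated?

C [α=-∞,β=+∞]: v=67
D [α=-∞,β=67]: v=58
B [α=-∞,β=+∞]: v=58
F [α=58,β=+∞]: v=74
G [α=58,β=74]: v=74 after child 1 ≥ β → β-cutoff, skip 1
E [α=58,β=+∞]: v=74
Root [α=-∞,β=+∞]: v=74
Leaves evaluated: 7 of 8.

7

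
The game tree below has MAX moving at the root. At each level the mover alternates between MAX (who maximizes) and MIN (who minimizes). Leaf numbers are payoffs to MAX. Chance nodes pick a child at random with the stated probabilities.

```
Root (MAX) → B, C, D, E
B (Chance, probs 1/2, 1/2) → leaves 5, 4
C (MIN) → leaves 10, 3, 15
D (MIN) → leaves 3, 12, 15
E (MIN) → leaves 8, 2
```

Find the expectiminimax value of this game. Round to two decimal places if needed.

4.5

B (Chance): 1/2·5 + 1/2·4 = 4.5
C (MIN): min(10, 3, 15) = 3
D (MIN): min(3, 12, 15) = 3
E (MIN): min(8, 2) = 2
Root (MAX): max(4.5, 3, 3, 2) = 4.5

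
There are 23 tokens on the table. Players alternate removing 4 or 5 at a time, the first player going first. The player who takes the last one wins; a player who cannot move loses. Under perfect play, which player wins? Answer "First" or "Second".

Mark each pile size as W (mover wins) or L (mover loses):
i:   0  1  2  3  4  5  6  7  8  9 10 11 12 13 14 15 16 17 18 19 20 21 22 23
     L  L  L  L  W  W  W  W  W  L  L  L  L  W  W  W  W  W  L  L  L  L  W  W
Position 23 is W, so the first player wins.

First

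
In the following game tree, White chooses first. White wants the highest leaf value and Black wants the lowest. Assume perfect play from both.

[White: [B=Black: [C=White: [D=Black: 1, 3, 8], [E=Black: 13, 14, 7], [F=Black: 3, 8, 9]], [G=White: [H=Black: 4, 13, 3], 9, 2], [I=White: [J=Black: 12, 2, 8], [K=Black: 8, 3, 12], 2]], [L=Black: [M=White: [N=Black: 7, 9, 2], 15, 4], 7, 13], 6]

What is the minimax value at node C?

D: min(1, 3, 8) = 1
E: min(13, 14, 7) = 7
F: min(3, 8, 9) = 3
C: max(1, 7, 3) = 7

7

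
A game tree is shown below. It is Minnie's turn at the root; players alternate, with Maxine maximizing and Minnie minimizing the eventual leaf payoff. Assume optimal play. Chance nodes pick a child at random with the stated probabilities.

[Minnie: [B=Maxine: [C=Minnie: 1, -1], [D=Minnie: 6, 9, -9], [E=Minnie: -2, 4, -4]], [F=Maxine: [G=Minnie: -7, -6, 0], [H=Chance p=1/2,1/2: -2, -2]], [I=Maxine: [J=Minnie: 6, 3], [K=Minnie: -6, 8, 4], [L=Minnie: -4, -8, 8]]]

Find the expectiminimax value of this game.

-2

C (Minnie): min(1, -1) = -1
D (Minnie): min(6, 9, -9) = -9
E (Minnie): min(-2, 4, -4) = -4
B (Maxine): max(-1, -9, -4) = -1
G (Minnie): min(-7, -6, 0) = -7
H (Chance): 1/2·-2 + 1/2·-2 = -2
F (Maxine): max(-7, -2) = -2
J (Minnie): min(6, 3) = 3
K (Minnie): min(-6, 8, 4) = -6
L (Minnie): min(-4, -8, 8) = -8
I (Maxine): max(3, -6, -8) = 3
Root (Minnie): min(-1, -2, 3) = -2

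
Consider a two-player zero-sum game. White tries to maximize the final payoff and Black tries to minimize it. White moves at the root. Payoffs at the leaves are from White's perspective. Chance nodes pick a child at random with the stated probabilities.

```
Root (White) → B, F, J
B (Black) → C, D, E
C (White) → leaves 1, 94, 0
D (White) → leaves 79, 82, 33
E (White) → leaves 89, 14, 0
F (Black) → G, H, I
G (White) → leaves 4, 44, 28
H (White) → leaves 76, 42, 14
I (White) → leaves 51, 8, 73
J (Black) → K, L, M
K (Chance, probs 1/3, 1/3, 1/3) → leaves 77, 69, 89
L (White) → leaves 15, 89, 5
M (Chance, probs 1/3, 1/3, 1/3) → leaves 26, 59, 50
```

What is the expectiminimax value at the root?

82

C (White): max(1, 94, 0) = 94
D (White): max(79, 82, 33) = 82
E (White): max(89, 14, 0) = 89
B (Black): min(94, 82, 89) = 82
G (White): max(4, 44, 28) = 44
H (White): max(76, 42, 14) = 76
I (White): max(51, 8, 73) = 73
F (Black): min(44, 76, 73) = 44
K (Chance): 1/3·77 + 1/3·69 + 1/3·89 = 78.33
L (White): max(15, 89, 5) = 89
M (Chance): 1/3·26 + 1/3·59 + 1/3·50 = 45
J (Black): min(78.33, 89, 45) = 45
Root (White): max(82, 44, 45) = 82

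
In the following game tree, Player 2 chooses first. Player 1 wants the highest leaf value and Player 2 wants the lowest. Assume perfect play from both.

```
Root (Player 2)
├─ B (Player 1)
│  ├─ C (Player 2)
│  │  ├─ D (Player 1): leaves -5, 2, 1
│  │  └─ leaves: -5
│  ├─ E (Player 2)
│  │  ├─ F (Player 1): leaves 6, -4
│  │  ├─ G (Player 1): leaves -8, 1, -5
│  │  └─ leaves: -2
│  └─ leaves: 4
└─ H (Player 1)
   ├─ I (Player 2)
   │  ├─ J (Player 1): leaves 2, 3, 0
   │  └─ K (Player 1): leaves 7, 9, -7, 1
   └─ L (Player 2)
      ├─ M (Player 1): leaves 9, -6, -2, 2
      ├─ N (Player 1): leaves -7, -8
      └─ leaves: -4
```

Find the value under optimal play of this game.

3

D (Player 1): max(-5, 2, 1) = 2
C (Player 2): min(2, -5) = -5
F (Player 1): max(6, -4) = 6
G (Player 1): max(-8, 1, -5) = 1
E (Player 2): min(6, 1, -2) = -2
B (Player 1): max(-5, -2, 4) = 4
J (Player 1): max(2, 3, 0) = 3
K (Player 1): max(7, 9, -7, 1) = 9
I (Player 2): min(3, 9) = 3
M (Player 1): max(9, -6, -2, 2) = 9
N (Player 1): max(-7, -8) = -7
L (Player 2): min(9, -7, -4) = -7
H (Player 1): max(3, -7) = 3
Root (Player 2): min(4, 3) = 3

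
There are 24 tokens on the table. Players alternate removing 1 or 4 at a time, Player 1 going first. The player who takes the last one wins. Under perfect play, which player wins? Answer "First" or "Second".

First

W/L table (W = player to move can force a win):
i:   0  1  2  3  4  5  6  7  8  9 10 11 12 13 14 15 16 17 18 19 20 21 22 23 24
     L  W  L  W  W  L  W  L  W  W  L  W  L  W  W  L  W  L  W  W  L  W  L  W  W
Position 24 is W, so the first player wins.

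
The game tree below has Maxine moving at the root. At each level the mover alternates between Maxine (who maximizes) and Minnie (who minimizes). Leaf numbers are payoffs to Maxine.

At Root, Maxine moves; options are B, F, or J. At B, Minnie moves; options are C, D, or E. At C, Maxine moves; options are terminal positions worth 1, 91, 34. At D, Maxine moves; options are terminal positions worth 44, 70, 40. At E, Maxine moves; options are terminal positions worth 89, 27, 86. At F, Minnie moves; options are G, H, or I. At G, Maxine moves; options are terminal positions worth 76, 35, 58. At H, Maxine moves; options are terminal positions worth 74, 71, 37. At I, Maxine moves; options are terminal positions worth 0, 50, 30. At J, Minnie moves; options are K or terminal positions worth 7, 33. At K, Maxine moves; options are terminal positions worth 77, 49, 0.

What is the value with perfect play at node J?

K: max(77, 49, 0) = 77
J: min(77, 7, 33) = 7

7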